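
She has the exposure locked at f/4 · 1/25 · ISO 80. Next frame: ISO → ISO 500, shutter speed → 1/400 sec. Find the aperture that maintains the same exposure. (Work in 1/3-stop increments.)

ISO: 80 → 100 → 125 → 160 → 200 → 250 → 320 → 400 → 500 — 2 2/3 stops higher (brighter).
Shutter speed: 1/25 → 1/30 → 1/40 → 1/50 → 1/60 → 1/80 → 1/100 → 1/125 → 1/160 → 1/200 → 1/250 → 1/320 → 1/400 — 4 stops faster (darker).
Net change so far: 1 1/3 stops darker. Offset with the aperture: f/4 → f/3.5 → f/3.2 → f/2.8 → f/2.5.

f/2.5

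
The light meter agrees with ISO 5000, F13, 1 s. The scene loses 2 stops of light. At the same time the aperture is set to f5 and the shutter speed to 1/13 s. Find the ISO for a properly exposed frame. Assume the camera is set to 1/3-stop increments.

Scene light: 2 stops darker.
Aperture: f/13 → f/11 → f/10 → f/9 → f/8 → f/7.1 → f/6.3 → f/5.6 → f/5 — 2 2/3 stops opened up (brighter).
Shutter speed: 1 → 0.8 → 0.6 → 0.5 → 0.4 → 0.3 → 1/4 → 1/5 → 1/6 → 1/8 → 1/10 → 1/13 — 3 2/3 stops shorter (darker).
Net so far: 3 stops darker. ISO: 5000 → 6400 → 8000 → 10000 → 12800 → 16000 → 20000 → 25600 → 32000 → 40000.

ISO 40000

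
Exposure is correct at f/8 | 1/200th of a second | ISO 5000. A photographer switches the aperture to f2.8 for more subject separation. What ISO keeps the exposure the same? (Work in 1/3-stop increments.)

ISO 640

Aperture: f/8 → f/7.1 → f/6.3 → f/5.6 → f/5 → f/4.5 → f/4 → f/3.5 → f/3.2 → f/2.8 — 3 stops larger aperture (brighter).
Need 3 stops darker from the ISO: 5000 → 4000 → 3200 → 2500 → 2000 → 1600 → 1250 → 1000 → 800 → 640.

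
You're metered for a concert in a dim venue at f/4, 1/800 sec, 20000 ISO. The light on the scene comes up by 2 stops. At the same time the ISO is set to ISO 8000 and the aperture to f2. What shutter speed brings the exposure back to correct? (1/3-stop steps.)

1/5000s

Scene light: 2 stops brighter.
ISO: 20000 → 16000 → 12800 → 10000 → 8000 — 1 1/3 stops lower (darker).
Aperture: f/4 → f/3.5 → f/3.2 → f/2.8 → f/2.5 → f/2.2 → f/2 — 2 stops opened up (brighter).
Net so far: 2 2/3 stops brighter. Shutter speed: 1/800 → 1/1000 → 1/1250 → 1/1600 → 1/2000 → 1/2500 → 1/3200 → 1/4000 → 1/5000.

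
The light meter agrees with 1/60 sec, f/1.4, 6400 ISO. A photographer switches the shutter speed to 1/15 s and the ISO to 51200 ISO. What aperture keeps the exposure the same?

f/8

Shutter speed: 1/60 → 1/30 → 1/15 — 2 stops longer (brighter).
ISO: 6400 → 12800 → 25600 → 51200 — 3 stops raised (brighter).
Net change so far: 5 stops brighter. Offset with the aperture: f/1.4 → f/2 → f/2.8 → f/4 → f/5.6 → f/8.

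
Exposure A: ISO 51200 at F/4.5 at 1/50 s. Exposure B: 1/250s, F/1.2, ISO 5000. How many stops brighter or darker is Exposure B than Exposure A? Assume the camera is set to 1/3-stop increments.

2 stops darker

Aperture: f/4.5 → f/4 → f/3.5 → f/3.2 → f/2.8 → f/2.5 → f/2.2 → f/2 → f/1.8 → f/1.6 → f/1.4 → f/1.2 — 3 2/3 stops opened up (brighter).
Shutter speed: 1/50 → 1/60 → 1/80 → 1/100 → 1/125 → 1/160 → 1/200 → 1/250 — 2 1/3 stops faster (darker).
ISO: 51200 → 40000 → 32000 → 25600 → 20000 → 16000 → 12800 → 10000 → 8000 → 6400 → 5000 — 3 1/3 stops lower (darker).
Net: +3 2/3 −2 1/3 −3 1/3 = −2 stops.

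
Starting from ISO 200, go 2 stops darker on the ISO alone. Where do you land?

ISO: 200 → 100 → 50 — 2 stops lower (darker).

ISO 50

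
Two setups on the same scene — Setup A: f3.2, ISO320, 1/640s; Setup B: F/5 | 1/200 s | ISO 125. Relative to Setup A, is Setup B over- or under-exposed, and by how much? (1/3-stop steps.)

1 stop darker

Aperture: f/3.2 → f/3.5 → f/4 → f/4.5 → f/5 — 1 1/3 stops smaller aperture (darker).
Shutter speed: 1/640 → 1/500 → 1/400 → 1/320 → 1/250 → 1/200 — 1 2/3 stops longer (brighter).
ISO: 320 → 250 → 200 → 160 → 125 — 1 1/3 stops lower (darker).
Net: −1 1/3 +1 2/3 −1 1/3 = −1 stop.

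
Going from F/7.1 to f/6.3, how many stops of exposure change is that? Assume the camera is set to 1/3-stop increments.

f/7.1 → f/6.3 — count the steps: 1 third-stops = 1/3 stop.

1/3 stop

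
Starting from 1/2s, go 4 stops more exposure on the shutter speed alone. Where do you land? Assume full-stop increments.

Shutter speed: 1/2 → 1 → 2 → 4 → 8 — 4 stops longer (brighter).

8 s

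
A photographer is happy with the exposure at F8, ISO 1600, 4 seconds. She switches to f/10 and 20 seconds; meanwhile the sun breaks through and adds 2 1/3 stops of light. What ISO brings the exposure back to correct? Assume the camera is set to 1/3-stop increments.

Scene light: 2 1/3 stops brighter.
Aperture: f/8 → f/9 → f/10 — 2/3 stop stopped down (darker).
Shutter speed: 4 → 5 → 6 → 8 → 10 → 13 → 15 → 20 — 2 1/3 stops longer (brighter).
Net so far: 4 stops brighter. ISO: 1600 → 1250 → 1000 → 800 → 640 → 500 → 400 → 320 → 250 → 200 → 160 → 125 → 100.

ISO 100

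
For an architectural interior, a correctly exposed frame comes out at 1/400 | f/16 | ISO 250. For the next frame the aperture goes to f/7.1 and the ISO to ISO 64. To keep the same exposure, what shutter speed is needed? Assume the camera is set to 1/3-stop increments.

Aperture: f/16 → f/14 → f/13 → f/11 → f/10 → f/9 → f/8 → f/7.1 — 2 1/3 stops opened up (brighter).
ISO: 250 → 200 → 160 → 125 → 100 → 80 → 64 — 2 stops lower (darker).
Net change so far: 1/3 stop brighter. Offset with the shutter speed: 1/400 → 1/500.

1/500s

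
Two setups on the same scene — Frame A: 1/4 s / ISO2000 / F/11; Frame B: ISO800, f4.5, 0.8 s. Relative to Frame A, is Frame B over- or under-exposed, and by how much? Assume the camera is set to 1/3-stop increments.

3 stops brighter

Aperture: f/11 → f/10 → f/9 → f/8 → f/7.1 → f/6.3 → f/5.6 → f/5 → f/4.5 — 2 2/3 stops larger aperture (brighter).
Shutter speed: 1/4 → 0.3 → 0.4 → 0.5 → 0.6 → 0.8 — 1 2/3 stops slower (brighter).
ISO: 2000 → 1600 → 1250 → 1000 → 800 — 1 1/3 stops lower (darker).
Net: +2 2/3 +1 2/3 −1 1/3 = +3 stops.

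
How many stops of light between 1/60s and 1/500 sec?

3 stops

1/60 → 1/125 → 1/250 → 1/500 — count the steps: 3 stops.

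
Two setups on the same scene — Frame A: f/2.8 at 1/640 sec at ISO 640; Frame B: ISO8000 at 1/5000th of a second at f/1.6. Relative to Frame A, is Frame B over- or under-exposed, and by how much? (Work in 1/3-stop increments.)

Aperture: f/2.8 → f/2.5 → f/2.2 → f/2 → f/1.8 → f/1.6 — 1 2/3 stops wider (brighter).
Shutter speed: 1/640 → 1/800 → 1/1000 → 1/1250 → 1/1600 → 1/2000 → 1/2500 → 1/3200 → 1/4000 → 1/5000 — 3 stops faster (darker).
ISO: 640 → 800 → 1000 → 1250 → 1600 → 2000 → 2500 → 3200 → 4000 → 5000 → 6400 → 8000 — 3 2/3 stops higher (brighter).
Net: +1 2/3 −3 +3 2/3 = +2 1/3 stops.

2 1/3 stops brighter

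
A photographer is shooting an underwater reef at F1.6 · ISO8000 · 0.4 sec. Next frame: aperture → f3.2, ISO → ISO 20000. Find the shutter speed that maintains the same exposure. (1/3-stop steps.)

0.6 s

Aperture: f/1.6 → f/1.8 → f/2 → f/2.2 → f/2.5 → f/2.8 → f/3.2 — 2 stops stopped down (darker).
ISO: 8000 → 10000 → 12800 → 16000 → 20000 — 1 1/3 stops higher (brighter).
Net change so far: 2/3 stop darker. Offset with the shutter speed: 0.4 → 0.5 → 0.6.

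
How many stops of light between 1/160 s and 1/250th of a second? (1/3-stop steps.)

1/160 → 1/200 → 1/250 — count the steps: 2 third-stops = 2/3 stop.

2/3 stop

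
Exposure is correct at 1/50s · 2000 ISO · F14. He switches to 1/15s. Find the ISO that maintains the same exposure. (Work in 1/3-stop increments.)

ISO 640

Shutter speed: 1/50 → 1/40 → 1/30 → 1/25 → 1/20 → 1/15 — 1 2/3 stops longer (brighter).
Need 1 2/3 stops darker from the ISO: 2000 → 1600 → 1250 → 1000 → 800 → 640.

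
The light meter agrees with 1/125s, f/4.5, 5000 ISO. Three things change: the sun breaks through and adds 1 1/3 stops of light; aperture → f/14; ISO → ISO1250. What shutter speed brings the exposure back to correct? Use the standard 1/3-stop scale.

1/8s

Scene light: 1 1/3 stops brighter.
Aperture: f/4.5 → f/5 → f/5.6 → f/6.3 → f/7.1 → f/8 → f/9 → f/10 → f/11 → f/13 → f/14 — 3 1/3 stops smaller aperture (darker).
ISO: 5000 → 4000 → 3200 → 2500 → 2000 → 1600 → 1250 — 2 stops dropped (darker).
Net so far: 4 stops darker. Shutter speed: 1/125 → 1/100 → 1/80 → 1/60 → 1/50 → 1/40 → 1/30 → 1/25 → 1/20 → 1/15 → 1/13 → 1/10 → 1/8.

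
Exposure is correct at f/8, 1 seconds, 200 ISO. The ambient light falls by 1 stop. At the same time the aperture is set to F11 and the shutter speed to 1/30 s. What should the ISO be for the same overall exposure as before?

Scene light: 1 stop darker.
Aperture: f/8 → f/11 — 1 stop narrower (darker).
Shutter speed: 1 → 1/2 → 1/4 → 1/8 → 1/15 → 1/30 — 5 stops faster (darker).
Net so far: 7 stops darker. ISO: 200 → 400 → 800 → 1600 → 3200 → 6400 → 12800 → 25600.

ISO 25600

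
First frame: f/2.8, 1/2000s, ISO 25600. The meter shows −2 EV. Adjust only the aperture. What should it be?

f/1.4

Underexposed by 2 stops → need 2 stops brighter.
Aperture: f/2.8 → f/2 → f/1.4.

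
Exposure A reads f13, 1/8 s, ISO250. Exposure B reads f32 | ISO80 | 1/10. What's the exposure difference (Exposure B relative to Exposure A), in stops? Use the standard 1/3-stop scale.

Aperture: f/13 → f/14 → f/16 → f/18 → f/20 → f/22 → f/25 → f/29 → f/32 — 2 2/3 stops smaller aperture (darker).
Shutter speed: 1/8 → 1/10 — 1/3 stop shorter (darker).
ISO: 250 → 200 → 160 → 125 → 100 → 80 — 1 2/3 stops lower (darker).
Net: −2 2/3 −1/3 −1 2/3 = −4 2/3 stops.

4 2/3 stops darker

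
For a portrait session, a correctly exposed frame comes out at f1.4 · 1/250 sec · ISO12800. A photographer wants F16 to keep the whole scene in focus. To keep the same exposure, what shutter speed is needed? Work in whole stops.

Aperture: f/1.4 → f/2 → f/2.8 → f/4 → f/5.6 → f/8 → f/11 → f/16 — 7 stops narrower (darker).
Need 7 stops brighter from the shutter speed: 1/250 → 1/125 → 1/60 → 1/30 → 1/15 → 1/8 → 1/4 → 1/2.

1/2s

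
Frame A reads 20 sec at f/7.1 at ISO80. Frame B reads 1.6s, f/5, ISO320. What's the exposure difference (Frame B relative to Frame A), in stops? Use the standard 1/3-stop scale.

Aperture: f/7.1 → f/6.3 → f/5.6 → f/5 — 1 stop wider (brighter).
Shutter speed: 20 → 15 → 13 → 10 → 8 → 6 → 5 → 4 → 3.2 → 2.5 → 2 → 1.6 — 3 2/3 stops faster (darker).
ISO: 80 → 100 → 125 → 160 → 200 → 250 → 320 — 2 stops higher (brighter).
Net: +1 −3 2/3 +2 = −2/3 stops.

2/3 stop darker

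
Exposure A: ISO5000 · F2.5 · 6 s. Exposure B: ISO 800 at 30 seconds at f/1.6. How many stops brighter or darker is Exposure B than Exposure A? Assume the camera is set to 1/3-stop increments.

Aperture: f/2.5 → f/2.2 → f/2 → f/1.8 → f/1.6 — 1 1/3 stops larger aperture (brighter).
Shutter speed: 6 → 8 → 10 → 13 → 15 → 20 → 25 → 30 — 2 1/3 stops longer (brighter).
ISO: 5000 → 4000 → 3200 → 2500 → 2000 → 1600 → 1250 → 1000 → 800 — 2 2/3 stops dropped (darker).
Net: +1 1/3 +2 1/3 −2 2/3 = +1 stop.

1 stop brighter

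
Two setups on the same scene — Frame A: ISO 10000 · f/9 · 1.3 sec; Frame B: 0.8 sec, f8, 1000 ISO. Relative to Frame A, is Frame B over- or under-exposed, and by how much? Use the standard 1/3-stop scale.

Aperture: f/9 → f/8 — 1/3 stop opened up (brighter).
Shutter speed: 1.3 → 1 → 0.8 — 2/3 stop faster (darker).
ISO: 10000 → 8000 → 6400 → 5000 → 4000 → 3200 → 2500 → 2000 → 1600 → 1250 → 1000 — 3 1/3 stops lower (darker).
Net: +1/3 −2/3 −3 1/3 = −3 2/3 stops.

3 2/3 stops darker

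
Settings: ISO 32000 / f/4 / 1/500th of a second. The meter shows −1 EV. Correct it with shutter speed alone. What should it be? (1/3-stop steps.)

1/250s

Underexposed by 1 stop → need 1 stop brighter.
Shutter speed: 1/500 → 1/400 → 1/320 → 1/250.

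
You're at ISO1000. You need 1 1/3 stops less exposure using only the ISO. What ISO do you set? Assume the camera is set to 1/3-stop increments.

ISO 400

ISO: 1000 → 800 → 640 → 500 → 400 — 1 1/3 stops lower (darker).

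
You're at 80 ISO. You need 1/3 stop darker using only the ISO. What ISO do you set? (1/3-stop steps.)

ISO 64

ISO: 80 → 64 — 1/3 stop lower (darker).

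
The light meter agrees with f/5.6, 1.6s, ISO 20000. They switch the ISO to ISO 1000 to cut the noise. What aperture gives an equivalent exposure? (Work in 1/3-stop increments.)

ISO: 20000 → 16000 → 12800 → 10000 → 8000 → 6400 → 5000 → 4000 → 3200 → 2500 → 2000 → 1600 → 1250 → 1000 — 4 1/3 stops dropped (darker).
Need 4 1/3 stops brighter from the aperture: f/5.6 → f/5 → f/4.5 → f/4 → f/3.5 → f/3.2 → f/2.8 → f/2.5 → f/2.2 → f/2 → f/1.8 → f/1.6 → f/1.4 → f/1.2.

f/1.2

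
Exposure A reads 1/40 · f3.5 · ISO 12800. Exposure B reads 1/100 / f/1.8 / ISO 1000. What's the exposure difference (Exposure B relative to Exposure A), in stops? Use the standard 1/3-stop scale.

Aperture: f/3.5 → f/3.2 → f/2.8 → f/2.5 → f/2.2 → f/2 → f/1.8 — 2 stops wider (brighter).
Shutter speed: 1/40 → 1/50 → 1/60 → 1/80 → 1/100 — 1 1/3 stops faster (darker).
ISO: 12800 → 10000 → 8000 → 6400 → 5000 → 4000 → 3200 → 2500 → 2000 → 1600 → 1250 → 1000 — 3 2/3 stops lower (darker).
Net: +2 −1 1/3 −3 2/3 = −3 stops.

3 stops darker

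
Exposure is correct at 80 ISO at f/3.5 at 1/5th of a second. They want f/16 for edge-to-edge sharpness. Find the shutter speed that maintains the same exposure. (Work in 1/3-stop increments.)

4 s

Aperture: f/3.5 → f/4 → f/4.5 → f/5 → f/5.6 → f/6.3 → f/7.1 → f/8 → f/9 → f/10 → f/11 → f/13 → f/14 → f/16 — 4 1/3 stops narrower (darker).
Need 4 1/3 stops brighter from the shutter speed: 1/5 → 1/4 → 0.3 → 0.4 → 0.5 → 0.6 → 0.8 → 1 → 1.3 → 1.6 → 2 → 2.5 → 3.2 → 4.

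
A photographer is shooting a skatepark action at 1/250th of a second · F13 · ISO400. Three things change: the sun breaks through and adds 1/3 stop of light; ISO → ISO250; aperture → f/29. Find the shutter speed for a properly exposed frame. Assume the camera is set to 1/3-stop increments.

1/40s

Scene light: 1/3 stop brighter.
ISO: 400 → 320 → 250 — 2/3 stop dropped (darker).
Aperture: f/13 → f/14 → f/16 → f/18 → f/20 → f/22 → f/25 → f/29 — 2 1/3 stops smaller aperture (darker).
Net so far: 2 2/3 stops darker. Shutter speed: 1/250 → 1/200 → 1/160 → 1/125 → 1/100 → 1/80 → 1/60 → 1/50 → 1/40.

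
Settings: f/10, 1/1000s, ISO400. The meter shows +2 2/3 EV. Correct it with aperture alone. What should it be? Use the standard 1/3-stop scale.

Overexposed by 2 2/3 stops → need 2 2/3 stops darker.
Aperture: f/10 → f/11 → f/13 → f/14 → f/16 → f/18 → f/20 → f/22 → f/25.

f/25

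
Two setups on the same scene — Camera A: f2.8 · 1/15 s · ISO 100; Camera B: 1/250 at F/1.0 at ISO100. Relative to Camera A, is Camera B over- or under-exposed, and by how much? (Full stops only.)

1 stop darker

Aperture: f/2.8 → f/2 → f/1.4 → f/1.0 — 3 stops wider (brighter).
Shutter speed: 1/15 → 1/30 → 1/60 → 1/125 → 1/250 — 4 stops faster (darker).
ISO: unchanged.
Net: +3 −4 = −1 stop.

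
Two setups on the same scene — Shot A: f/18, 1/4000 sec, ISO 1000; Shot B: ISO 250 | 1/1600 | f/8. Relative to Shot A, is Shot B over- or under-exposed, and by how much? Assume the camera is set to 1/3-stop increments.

Aperture: f/18 → f/16 → f/14 → f/13 → f/11 → f/10 → f/9 → f/8 — 2 1/3 stops wider (brighter).
Shutter speed: 1/4000 → 1/3200 → 1/2500 → 1/2000 → 1/1600 — 1 1/3 stops slower (brighter).
ISO: 1000 → 800 → 640 → 500 → 400 → 320 → 250 — 2 stops lower (darker).
Net: +2 1/3 +1 1/3 −2 = +1 2/3 stops.

1 2/3 stops brighter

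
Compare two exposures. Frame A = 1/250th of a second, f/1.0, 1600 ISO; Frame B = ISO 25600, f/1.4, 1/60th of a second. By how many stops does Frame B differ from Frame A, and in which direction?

5 stops brighter

Aperture: f/1.0 → f/1.4 — 1 stop stopped down (darker).
Shutter speed: 1/250 → 1/125 → 1/60 — 2 stops slower (brighter).
ISO: 1600 → 3200 → 6400 → 12800 → 25600 — 4 stops raised (brighter).
Net: −1 +2 +4 = +5 stops.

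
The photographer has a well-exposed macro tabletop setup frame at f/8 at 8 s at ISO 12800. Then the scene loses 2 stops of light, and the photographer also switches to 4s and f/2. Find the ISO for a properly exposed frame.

ISO 6400

Scene light: 2 stops darker.
Shutter speed: 8 → 4 — 1 stop shorter (darker).
Aperture: f/8 → f/5.6 → f/4 → f/2.8 → f/2 — 4 stops opened up (brighter).
Net so far: 1 stop brighter. ISO: 12800 → 6400.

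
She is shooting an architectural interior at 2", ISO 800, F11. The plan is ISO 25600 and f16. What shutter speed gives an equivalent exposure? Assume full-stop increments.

ISO: 800 → 1600 → 3200 → 6400 → 12800 → 25600 — 5 stops raised (brighter).
Aperture: f/11 → f/16 — 1 stop stopped down (darker).
Net change so far: 4 stops brighter. Offset with the shutter speed: 2 → 1 → 1/2 → 1/4 → 1/8.

1/8s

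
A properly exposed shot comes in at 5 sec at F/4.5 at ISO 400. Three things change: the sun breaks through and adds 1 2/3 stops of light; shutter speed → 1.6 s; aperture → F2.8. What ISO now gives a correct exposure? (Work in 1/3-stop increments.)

Scene light: 1 2/3 stops brighter.
Shutter speed: 5 → 4 → 3.2 → 2.5 → 2 → 1.6 — 1 2/3 stops shorter (darker).
Aperture: f/4.5 → f/4 → f/3.5 → f/3.2 → f/2.8 — 1 1/3 stops larger aperture (brighter).
Net so far: 1 1/3 stops brighter. ISO: 400 → 320 → 250 → 200 → 160.

ISO 160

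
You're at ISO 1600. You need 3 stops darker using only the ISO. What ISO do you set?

ISO: 1600 → 800 → 400 → 200 — 3 stops lower (darker).

ISO 200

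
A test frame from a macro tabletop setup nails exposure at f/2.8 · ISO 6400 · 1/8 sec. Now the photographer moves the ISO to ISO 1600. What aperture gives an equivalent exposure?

ISO: 6400 → 3200 → 1600 — 2 stops lower (darker).
Need 2 stops brighter from the aperture: f/2.8 → f/2 → f/1.4.

f/1.4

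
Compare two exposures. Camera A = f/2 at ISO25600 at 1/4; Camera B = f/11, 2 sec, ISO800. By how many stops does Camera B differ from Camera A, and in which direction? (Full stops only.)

Aperture: f/2 → f/2.8 → f/4 → f/5.6 → f/8 → f/11 — 5 stops stopped down (darker).
Shutter speed: 1/4 → 1/2 → 1 → 2 — 3 stops slower (brighter).
ISO: 25600 → 12800 → 6400 → 3200 → 1600 → 800 — 5 stops dropped (darker).
Net: −5 +3 −5 = −7 stops.

7 stops darker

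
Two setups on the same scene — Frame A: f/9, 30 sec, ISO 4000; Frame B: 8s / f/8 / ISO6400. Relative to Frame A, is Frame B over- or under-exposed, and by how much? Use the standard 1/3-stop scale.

1 stop darker

Aperture: f/9 → f/8 — 1/3 stop larger aperture (brighter).
Shutter speed: 30 → 25 → 20 → 15 → 13 → 10 → 8 — 2 stops shorter (darker).
ISO: 4000 → 5000 → 6400 — 2/3 stop raised (brighter).
Net: +1/3 −2 +2/3 = −1 stop.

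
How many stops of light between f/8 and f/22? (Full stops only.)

f/8 → f/11 → f/16 → f/22 — count the steps: 3 stops.

3 stops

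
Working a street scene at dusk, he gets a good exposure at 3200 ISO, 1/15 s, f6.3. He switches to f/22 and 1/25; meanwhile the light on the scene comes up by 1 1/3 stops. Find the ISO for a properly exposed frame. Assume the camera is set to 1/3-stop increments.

ISO 25600

Scene light: 1 1/3 stops brighter.
Aperture: f/6.3 → f/7.1 → f/8 → f/9 → f/10 → f/11 → f/13 → f/14 → f/16 → f/18 → f/20 → f/22 — 3 2/3 stops smaller aperture (darker).
Shutter speed: 1/15 → 1/20 → 1/25 — 2/3 stop shorter (darker).
Net so far: 3 stops darker. ISO: 3200 → 4000 → 5000 → 6400 → 8000 → 10000 → 12800 → 16000 → 20000 → 25600.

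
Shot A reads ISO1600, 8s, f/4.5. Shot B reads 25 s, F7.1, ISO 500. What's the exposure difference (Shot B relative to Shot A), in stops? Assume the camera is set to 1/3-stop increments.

1 1/3 stops darker

Aperture: f/4.5 → f/5 → f/5.6 → f/6.3 → f/7.1 — 1 1/3 stops narrower (darker).
Shutter speed: 8 → 10 → 13 → 15 → 20 → 25 — 1 2/3 stops longer (brighter).
ISO: 1600 → 1250 → 1000 → 800 → 640 → 500 — 1 2/3 stops dropped (darker).
Net: −1 1/3 +1 2/3 −1 2/3 = −1 1/3 stops.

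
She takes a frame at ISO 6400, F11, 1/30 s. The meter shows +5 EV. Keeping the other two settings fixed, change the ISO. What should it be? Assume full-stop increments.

Overexposed by 5 stops → need 5 stops darker.
ISO: 6400 → 3200 → 1600 → 800 → 400 → 200.

ISO 200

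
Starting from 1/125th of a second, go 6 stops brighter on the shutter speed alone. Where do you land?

1/2s

Shutter speed: 1/125 → 1/60 → 1/30 → 1/15 → 1/8 → 1/4 → 1/2 — 6 stops longer (brighter).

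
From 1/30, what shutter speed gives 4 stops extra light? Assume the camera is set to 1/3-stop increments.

0.5 s

Shutter speed: 1/30 → 1/25 → 1/20 → 1/15 → 1/13 → 1/10 → 1/8 → 1/6 → 1/5 → 1/4 → 0.3 → 0.4 → 0.5 — 4 stops longer (brighter).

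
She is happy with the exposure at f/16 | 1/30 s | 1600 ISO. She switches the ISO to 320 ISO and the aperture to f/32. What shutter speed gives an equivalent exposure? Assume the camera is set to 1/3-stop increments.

0.6 s

ISO: 1600 → 1250 → 1000 → 800 → 640 → 500 → 400 → 320 — 2 1/3 stops dropped (darker).
Aperture: f/16 → f/18 → f/20 → f/22 → f/25 → f/29 → f/32 — 2 stops stopped down (darker).
Net change so far: 4 1/3 stops darker. Offset with the shutter speed: 1/30 → 1/25 → 1/20 → 1/15 → 1/13 → 1/10 → 1/8 → 1/6 → 1/5 → 1/4 → 0.3 → 0.4 → 0.5 → 0.6.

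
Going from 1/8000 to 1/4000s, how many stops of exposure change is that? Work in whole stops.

1 stop

1/8000 → 1/4000 — count the steps: 1 stop.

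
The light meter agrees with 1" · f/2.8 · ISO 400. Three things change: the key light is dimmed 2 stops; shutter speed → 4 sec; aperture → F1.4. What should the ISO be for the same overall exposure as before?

Scene light: 2 stops darker.
Shutter speed: 1 → 2 → 4 — 2 stops longer (brighter).
Aperture: f/2.8 → f/2 → f/1.4 — 2 stops opened up (brighter).
Net so far: 2 stops brighter. ISO: 400 → 200 → 100.

ISO 100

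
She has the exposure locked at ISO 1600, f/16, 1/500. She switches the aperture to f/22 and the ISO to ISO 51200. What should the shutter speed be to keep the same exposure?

1/8000s

Aperture: f/16 → f/22 — 1 stop smaller aperture (darker).
ISO: 1600 → 3200 → 6400 → 12800 → 25600 → 51200 — 5 stops higher (brighter).
Net change so far: 4 stops brighter. Offset with the shutter speed: 1/500 → 1/1000 → 1/2000 → 1/4000 → 1/8000.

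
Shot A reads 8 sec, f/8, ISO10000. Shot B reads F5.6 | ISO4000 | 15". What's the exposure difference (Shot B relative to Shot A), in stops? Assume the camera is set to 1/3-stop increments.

2/3 stop brighter

Aperture: f/8 → f/7.1 → f/6.3 → f/5.6 — 1 stop opened up (brighter).
Shutter speed: 8 → 10 → 13 → 15 — 1 stop longer (brighter).
ISO: 10000 → 8000 → 6400 → 5000 → 4000 — 1 1/3 stops lower (darker).
Net: +1 +1 −1 1/3 = +2/3 stops.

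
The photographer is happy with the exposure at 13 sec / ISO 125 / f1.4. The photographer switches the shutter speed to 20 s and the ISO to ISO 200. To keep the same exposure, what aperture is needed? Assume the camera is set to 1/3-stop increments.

f/2.2

Shutter speed: 13 → 15 → 20 — 2/3 stop longer (brighter).
ISO: 125 → 160 → 200 — 2/3 stop raised (brighter).
Net change so far: 1 1/3 stops brighter. Offset with the aperture: f/1.4 → f/1.6 → f/1.8 → f/2 → f/2.2.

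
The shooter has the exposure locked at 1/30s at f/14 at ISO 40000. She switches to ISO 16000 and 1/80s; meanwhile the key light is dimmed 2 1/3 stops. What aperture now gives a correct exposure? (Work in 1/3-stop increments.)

f/2.5

Scene light: 2 1/3 stops darker.
ISO: 40000 → 32000 → 25600 → 20000 → 16000 — 1 1/3 stops lower (darker).
Shutter speed: 1/30 → 1/40 → 1/50 → 1/60 → 1/80 — 1 1/3 stops shorter (darker).
Net so far: 5 stops darker. Aperture: f/14 → f/13 → f/11 → f/10 → f/9 → f/8 → f/7.1 → f/6.3 → f/5.6 → f/5 → f/4.5 → f/4 → f/3.5 → f/3.2 → f/2.8 → f/2.5.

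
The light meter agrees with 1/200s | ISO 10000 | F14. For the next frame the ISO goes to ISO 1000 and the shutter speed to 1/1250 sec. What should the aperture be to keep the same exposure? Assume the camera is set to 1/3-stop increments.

ISO: 10000 → 8000 → 6400 → 5000 → 4000 → 3200 → 2500 → 2000 → 1600 → 1250 → 1000 — 3 1/3 stops dropped (darker).
Shutter speed: 1/200 → 1/250 → 1/320 → 1/400 → 1/500 → 1/640 → 1/800 → 1/1000 → 1/1250 — 2 2/3 stops shorter (darker).
Net change so far: 6 stops darker. Offset with the aperture: f/14 → f/13 → f/11 → f/10 → f/9 → f/8 → f/7.1 → f/6.3 → f/5.6 → f/5 → f/4.5 → f/4 → f/3.5 → f/3.2 → f/2.8 → f/2.5 → f/2.2 → f/2 → f/1.8.

f/1.8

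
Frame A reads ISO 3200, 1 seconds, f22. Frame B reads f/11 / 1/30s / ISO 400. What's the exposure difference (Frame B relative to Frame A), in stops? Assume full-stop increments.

6 stops darker

Aperture: f/22 → f/16 → f/11 — 2 stops larger aperture (brighter).
Shutter speed: 1 → 1/2 → 1/4 → 1/8 → 1/15 → 1/30 — 5 stops faster (darker).
ISO: 3200 → 1600 → 800 → 400 — 3 stops lower (darker).
Net: +2 −5 −3 = −6 stops.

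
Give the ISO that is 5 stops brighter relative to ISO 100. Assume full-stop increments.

ISO 3200

ISO: 100 → 200 → 400 → 800 → 1600 → 3200 — 5 stops higher (brighter).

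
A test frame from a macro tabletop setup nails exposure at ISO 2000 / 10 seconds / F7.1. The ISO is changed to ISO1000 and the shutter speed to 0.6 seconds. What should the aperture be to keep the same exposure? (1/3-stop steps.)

ISO: 2000 → 1600 → 1250 → 1000 — 1 stop dropped (darker).
Shutter speed: 10 → 8 → 6 → 5 → 4 → 3.2 → 2.5 → 2 → 1.6 → 1.3 → 1 → 0.8 → 0.6 — 4 stops faster (darker).
Net change so far: 5 stops darker. Offset with the aperture: f/7.1 → f/6.3 → f/5.6 → f/5 → f/4.5 → f/4 → f/3.5 → f/3.2 → f/2.8 → f/2.5 → f/2.2 → f/2 → f/1.8 → f/1.6 → f/1.4 → f/1.2.

f/1.2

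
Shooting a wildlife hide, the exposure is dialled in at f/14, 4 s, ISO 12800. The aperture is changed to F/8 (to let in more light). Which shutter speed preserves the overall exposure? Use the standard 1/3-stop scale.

1.3 s

Aperture: f/14 → f/13 → f/11 → f/10 → f/9 → f/8 — 1 2/3 stops opened up (brighter).
Need 1 2/3 stops darker from the shutter speed: 4 → 3.2 → 2.5 → 2 → 1.6 → 1.3.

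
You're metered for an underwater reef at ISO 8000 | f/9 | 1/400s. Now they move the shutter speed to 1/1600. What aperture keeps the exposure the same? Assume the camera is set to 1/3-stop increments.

Shutter speed: 1/400 → 1/500 → 1/640 → 1/800 → 1/1000 → 1/1250 → 1/1600 — 2 stops shorter (darker).
Need 2 stops brighter from the aperture: f/9 → f/8 → f/7.1 → f/6.3 → f/5.6 → f/5 → f/4.5.

f/4.5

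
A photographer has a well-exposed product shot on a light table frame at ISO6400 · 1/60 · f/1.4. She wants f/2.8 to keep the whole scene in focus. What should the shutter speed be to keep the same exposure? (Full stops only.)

Aperture: f/1.4 → f/2 → f/2.8 — 2 stops stopped down (darker).
Need 2 stops brighter from the shutter speed: 1/60 → 1/30 → 1/15.

1/15s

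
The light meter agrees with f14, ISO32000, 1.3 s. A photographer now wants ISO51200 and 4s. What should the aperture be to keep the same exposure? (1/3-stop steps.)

ISO: 32000 → 40000 → 51200 — 2/3 stop higher (brighter).
Shutter speed: 1.3 → 1.6 → 2 → 2.5 → 3.2 → 4 — 1 2/3 stops slower (brighter).
Net change so far: 2 1/3 stops brighter. Offset with the aperture: f/14 → f/16 → f/18 → f/20 → f/22 → f/25 → f/29 → f/32.

f/32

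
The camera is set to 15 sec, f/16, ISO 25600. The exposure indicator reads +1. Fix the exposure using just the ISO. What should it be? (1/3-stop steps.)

ISO 12800

Overexposed by 1 stop → need 1 stop darker.
ISO: 25600 → 20000 → 16000 → 12800.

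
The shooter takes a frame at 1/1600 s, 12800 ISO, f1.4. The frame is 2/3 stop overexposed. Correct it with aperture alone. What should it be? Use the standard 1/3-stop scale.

Overexposed by 2/3 stop → need 2/3 stop darker.
Aperture: f/1.4 → f/1.6 → f/1.8.

f/1.8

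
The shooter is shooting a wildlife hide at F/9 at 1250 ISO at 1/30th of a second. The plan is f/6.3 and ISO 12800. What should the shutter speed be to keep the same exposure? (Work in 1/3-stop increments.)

Aperture: f/9 → f/8 → f/7.1 → f/6.3 — 1 stop larger aperture (brighter).
ISO: 1250 → 1600 → 2000 → 2500 → 3200 → 4000 → 5000 → 6400 → 8000 → 10000 → 12800 — 3 1/3 stops raised (brighter).
Net change so far: 4 1/3 stops brighter. Offset with the shutter speed: 1/30 → 1/40 → 1/50 → 1/60 → 1/80 → 1/100 → 1/125 → 1/160 → 1/200 → 1/250 → 1/320 → 1/400 → 1/500 → 1/640.

1/640s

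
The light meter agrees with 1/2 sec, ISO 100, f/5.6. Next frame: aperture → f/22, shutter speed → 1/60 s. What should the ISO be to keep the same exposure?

ISO 51200

Aperture: f/5.6 → f/8 → f/11 → f/16 → f/22 — 4 stops smaller aperture (darker).
Shutter speed: 1/2 → 1/4 → 1/8 → 1/15 → 1/30 → 1/60 — 5 stops shorter (darker).
Net change so far: 9 stops darker. Offset with the ISO: 100 → 200 → 400 → 800 → 1600 → 3200 → 6400 → 12800 → 25600 → 51200.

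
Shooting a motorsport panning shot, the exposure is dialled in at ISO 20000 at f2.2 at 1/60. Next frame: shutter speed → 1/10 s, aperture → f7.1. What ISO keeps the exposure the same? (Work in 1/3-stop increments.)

Shutter speed: 1/60 → 1/50 → 1/40 → 1/30 → 1/25 → 1/20 → 1/15 → 1/13 → 1/10 — 2 2/3 stops slower (brighter).
Aperture: f/2.2 → f/2.5 → f/2.8 → f/3.2 → f/3.5 → f/4 → f/4.5 → f/5 → f/5.6 → f/6.3 → f/7.1 — 3 1/3 stops smaller aperture (darker).
Net change so far: 2/3 stop darker. Offset with the ISO: 20000 → 25600 → 32000.

ISO 32000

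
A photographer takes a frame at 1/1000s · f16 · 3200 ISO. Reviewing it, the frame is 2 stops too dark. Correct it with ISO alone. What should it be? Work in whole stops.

ISO 12800

Underexposed by 2 stops → need 2 stops brighter.
ISO: 3200 → 6400 → 12800.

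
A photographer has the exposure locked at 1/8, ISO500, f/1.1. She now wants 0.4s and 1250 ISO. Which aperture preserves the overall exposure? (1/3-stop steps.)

f/3.2

Shutter speed: 1/8 → 1/6 → 1/5 → 1/4 → 0.3 → 0.4 — 1 2/3 stops slower (brighter).
ISO: 500 → 640 → 800 → 1000 → 1250 — 1 1/3 stops raised (brighter).
Net change so far: 3 stops brighter. Offset with the aperture: f/1.1 → f/1.2 → f/1.4 → f/1.6 → f/1.8 → f/2 → f/2.2 → f/2.5 → f/2.8 → f/3.2.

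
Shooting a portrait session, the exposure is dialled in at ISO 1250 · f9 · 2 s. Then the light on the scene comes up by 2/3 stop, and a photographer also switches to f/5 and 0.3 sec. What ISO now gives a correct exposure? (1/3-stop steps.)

ISO 1600

Scene light: 2/3 stop brighter.
Aperture: f/9 → f/8 → f/7.1 → f/6.3 → f/5.6 → f/5 — 1 2/3 stops wider (brighter).
Shutter speed: 2 → 1.6 → 1.3 → 1 → 0.8 → 0.6 → 0.5 → 0.4 → 0.3 — 2 2/3 stops faster (darker).
Net so far: 1/3 stop darker. ISO: 1250 → 1600.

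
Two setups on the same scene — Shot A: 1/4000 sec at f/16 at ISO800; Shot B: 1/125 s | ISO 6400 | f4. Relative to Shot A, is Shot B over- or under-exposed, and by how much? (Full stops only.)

Aperture: f/16 → f/11 → f/8 → f/5.6 → f/4 — 4 stops opened up (brighter).
Shutter speed: 1/4000 → 1/2000 → 1/1000 → 1/500 → 1/250 → 1/125 — 5 stops slower (brighter).
ISO: 800 → 1600 → 3200 → 6400 — 3 stops raised (brighter).
Net: +4 +5 +3 = +12 stops.

12 stops brighter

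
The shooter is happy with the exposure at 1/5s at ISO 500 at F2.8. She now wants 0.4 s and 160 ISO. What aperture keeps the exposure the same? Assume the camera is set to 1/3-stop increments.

Shutter speed: 1/5 → 1/4 → 0.3 → 0.4 — 1 stop longer (brighter).
ISO: 500 → 400 → 320 → 250 → 200 → 160 — 1 2/3 stops dropped (darker).
Net change so far: 2/3 stop darker. Offset with the aperture: f/2.8 → f/2.5 → f/2.2.

f/2.2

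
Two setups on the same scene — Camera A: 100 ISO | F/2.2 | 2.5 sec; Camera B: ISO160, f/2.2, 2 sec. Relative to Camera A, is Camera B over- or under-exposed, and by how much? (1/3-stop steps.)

1/3 stop brighter

Aperture: unchanged.
Shutter speed: 2.5 → 2 — 1/3 stop shorter (darker).
ISO: 100 → 125 → 160 — 2/3 stop higher (brighter).
Net: −1/3 +2/3 = +1/3 stops.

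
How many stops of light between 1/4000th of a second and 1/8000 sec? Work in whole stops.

1 stop

1/4000 → 1/8000 — count the steps: 1 stop.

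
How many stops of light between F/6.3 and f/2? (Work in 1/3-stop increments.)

f/6.3 → f/5.6 → f/5 → f/4.5 → f/4 → f/3.5 → f/3.2 → f/2.8 → f/2.5 → f/2.2 → f/2 — count the steps: 10 third-stops = 3 1/3 stops.

3 1/3 stops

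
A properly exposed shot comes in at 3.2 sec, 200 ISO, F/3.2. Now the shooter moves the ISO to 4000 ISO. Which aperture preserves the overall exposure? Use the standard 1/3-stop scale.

f/14

ISO: 200 → 250 → 320 → 400 → 500 → 640 → 800 → 1000 → 1250 → 1600 → 2000 → 2500 → 3200 → 4000 — 4 1/3 stops raised (brighter).
Need 4 1/3 stops darker from the aperture: f/3.2 → f/3.5 → f/4 → f/4.5 → f/5 → f/5.6 → f/6.3 → f/7.1 → f/8 → f/9 → f/10 → f/11 → f/13 → f/14.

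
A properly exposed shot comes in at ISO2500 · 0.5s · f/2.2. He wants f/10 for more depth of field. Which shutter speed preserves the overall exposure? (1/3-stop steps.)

10 s

Aperture: f/2.2 → f/2.5 → f/2.8 → f/3.2 → f/3.5 → f/4 → f/4.5 → f/5 → f/5.6 → f/6.3 → f/7.1 → f/8 → f/9 → f/10 — 4 1/3 stops smaller aperture (darker).
Need 4 1/3 stops brighter from the shutter speed: 0.5 → 0.6 → 0.8 → 1 → 1.3 → 1.6 → 2 → 2.5 → 3.2 → 4 → 5 → 6 → 8 → 10.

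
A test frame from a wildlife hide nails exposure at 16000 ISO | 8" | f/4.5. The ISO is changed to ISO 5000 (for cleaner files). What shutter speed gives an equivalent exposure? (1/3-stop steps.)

25 s

ISO: 16000 → 12800 → 10000 → 8000 → 6400 → 5000 — 1 2/3 stops lower (darker).
Need 1 2/3 stops brighter from the shutter speed: 8 → 10 → 13 → 15 → 20 → 25.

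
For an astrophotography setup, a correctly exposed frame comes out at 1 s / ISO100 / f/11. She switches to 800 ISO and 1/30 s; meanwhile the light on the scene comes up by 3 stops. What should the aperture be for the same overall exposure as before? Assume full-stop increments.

f/16

Scene light: 3 stops brighter.
ISO: 100 → 200 → 400 → 800 — 3 stops raised (brighter).
Shutter speed: 1 → 1/2 → 1/4 → 1/8 → 1/15 → 1/30 — 5 stops faster (darker).
Net so far: 1 stop brighter. Aperture: f/11 → f/16.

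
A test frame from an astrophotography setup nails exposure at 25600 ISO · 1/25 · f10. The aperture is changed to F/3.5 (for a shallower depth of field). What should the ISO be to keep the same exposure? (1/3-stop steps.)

ISO 3200

Aperture: f/10 → f/9 → f/8 → f/7.1 → f/6.3 → f/5.6 → f/5 → f/4.5 → f/4 → f/3.5 — 3 stops opened up (brighter).
Need 3 stops darker from the ISO: 25600 → 20000 → 16000 → 12800 → 10000 → 8000 → 6400 → 5000 → 4000 → 3200.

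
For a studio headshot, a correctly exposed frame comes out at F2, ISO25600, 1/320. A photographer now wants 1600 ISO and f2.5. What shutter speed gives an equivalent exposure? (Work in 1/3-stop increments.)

1/13s

ISO: 25600 → 20000 → 16000 → 12800 → 10000 → 8000 → 6400 → 5000 → 4000 → 3200 → 2500 → 2000 → 1600 — 4 stops lower (darker).
Aperture: f/2 → f/2.2 → f/2.5 — 2/3 stop narrower (darker).
Net change so far: 4 2/3 stops darker. Offset with the shutter speed: 1/320 → 1/250 → 1/200 → 1/160 → 1/125 → 1/100 → 1/80 → 1/60 → 1/50 → 1/40 → 1/30 → 1/25 → 1/20 → 1/15 → 1/13.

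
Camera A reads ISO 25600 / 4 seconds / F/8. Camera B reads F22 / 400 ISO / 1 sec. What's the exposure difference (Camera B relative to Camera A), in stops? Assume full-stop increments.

Aperture: f/8 → f/11 → f/16 → f/22 — 3 stops stopped down (darker).
Shutter speed: 4 → 2 → 1 — 2 stops faster (darker).
ISO: 25600 → 12800 → 6400 → 3200 → 1600 → 800 → 400 — 6 stops dropped (darker).
Net: −3 −2 −6 = −11 stops.

11 stops darker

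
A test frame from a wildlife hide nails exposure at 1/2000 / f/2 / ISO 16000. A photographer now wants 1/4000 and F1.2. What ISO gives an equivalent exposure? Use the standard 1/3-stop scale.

Shutter speed: 1/2000 → 1/2500 → 1/3200 → 1/4000 — 1 stop shorter (darker).
Aperture: f/2 → f/1.8 → f/1.6 → f/1.4 → f/1.2 — 1 1/3 stops larger aperture (brighter).
Net change so far: 1/3 stop brighter. Offset with the ISO: 16000 → 12800.

ISO 12800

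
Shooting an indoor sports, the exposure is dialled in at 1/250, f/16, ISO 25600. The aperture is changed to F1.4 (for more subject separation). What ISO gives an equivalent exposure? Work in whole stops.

ISO 200

Aperture: f/16 → f/11 → f/8 → f/5.6 → f/4 → f/2.8 → f/2 → f/1.4 — 7 stops larger aperture (brighter).
Need 7 stops darker from the ISO: 25600 → 12800 → 6400 → 3200 → 1600 → 800 → 400 → 200.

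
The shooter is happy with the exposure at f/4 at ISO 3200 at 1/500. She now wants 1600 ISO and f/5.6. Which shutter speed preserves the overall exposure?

ISO: 3200 → 1600 — 1 stop lower (darker).
Aperture: f/4 → f/5.6 — 1 stop stopped down (darker).
Net change so far: 2 stops darker. Offset with the shutter speed: 1/500 → 1/250 → 1/125.

1/125s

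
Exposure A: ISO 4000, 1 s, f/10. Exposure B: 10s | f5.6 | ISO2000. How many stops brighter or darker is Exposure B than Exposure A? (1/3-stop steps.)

4 stops brighter

Aperture: f/10 → f/9 → f/8 → f/7.1 → f/6.3 → f/5.6 — 1 2/3 stops wider (brighter).
Shutter speed: 1 → 1.3 → 1.6 → 2 → 2.5 → 3.2 → 4 → 5 → 6 → 8 → 10 — 3 1/3 stops slower (brighter).
ISO: 4000 → 3200 → 2500 → 2000 — 1 stop lower (darker).
Net: +1 2/3 +3 1/3 −1 = +4 stops.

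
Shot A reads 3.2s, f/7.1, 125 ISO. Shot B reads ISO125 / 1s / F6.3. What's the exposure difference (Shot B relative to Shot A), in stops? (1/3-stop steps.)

1 1/3 stops darker

Aperture: f/7.1 → f/6.3 — 1/3 stop larger aperture (brighter).
Shutter speed: 3.2 → 2.5 → 2 → 1.6 → 1.3 → 1 — 1 2/3 stops shorter (darker).
ISO: unchanged.
Net: +1/3 −1 2/3 = −1 1/3 stops.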